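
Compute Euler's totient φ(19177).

Factor: 19177 = 127 · 151.
φ(19177) = (127−1) · (151−1) = 126 · 150 = 18900.

18900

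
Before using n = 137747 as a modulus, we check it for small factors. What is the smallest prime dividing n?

137747 is odd.
Digit sum 29, not divisible by 3.
Ends in 7: not divisible by 5.
7: 137747 = 7·19678 + 1
11: 137747 = 11·12522 + 5
13: 137747 = 13·10595 + 12
17: 137747 = 17·8102 + 13
19: 137747 = 19·7249 + 16
23: 137747 = 23·5989

23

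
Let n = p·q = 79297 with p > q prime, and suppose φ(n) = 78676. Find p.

φ(n) = (p−1)(q−1) = n − (p+q) + 1, so p + q = 79297 − 78676 + 1 = 622.
p and q are the roots of t² − 622t + 79297 = 0.
Discriminant: 622² − 4·79297 = 386884 − 317188 = 69696; √69696 = 264.
q = (622 − 264)/2 = 179, p = (622 + 264)/2 = 443.
Check: 179 · 443 = 79297.

443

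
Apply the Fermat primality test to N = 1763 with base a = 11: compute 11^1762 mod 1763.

1392

11^1 ≡ 11 (mod 1763)
11^2 ≡ 11^2 = 121 ≡ 121 (mod 1763)
11^4 ≡ 121^2 = 14641 ≡ 537 (mod 1763)
11^8 ≡ 537^2 = 288369 ≡ 1000 (mod 1763)
11^16 ≡ 1000^2 = 1000000 ≡ 379 (mod 1763)
11^32 ≡ 379^2 = 143641 ≡ 838 (mod 1763)
11^64 ≡ 838^2 = 702244 ≡ 570 (mod 1763)
11^128 ≡ 570^2 = 324900 ≡ 508 (mod 1763)
11^256 ≡ 508^2 = 258064 ≡ 666 (mod 1763)
11^512 ≡ 666^2 = 443556 ≡ 1043 (mod 1763)
11^1024 ≡ 1043^2 = 1087849 ≡ 78 (mod 1763)
1762 = 1024 + 512 + 128 + 64 + 32 + 2 in binary powers of 2.
So 11^1762 ≡ 78 · 1043 · 508 · 570 · 838 · 121 ≡ 1392 (mod 1763).
Since 1392 ≠ 1, base 11 is a Fermat witness: 1763 is composite.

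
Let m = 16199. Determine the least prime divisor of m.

16199 is odd.
Digit sum 26, not divisible by 3.
Ends in 9: not divisible by 5.
7: 16199 = 7·2314 + 1
11: 16199 = 11·1472 + 7
13: 16199 = 13·1246 + 1
17: 16199 = 17·952 + 15
19: 16199 = 19·852 + 11
23: 16199 = 23·704 + 7
29: 16199 = 29·558 + 17
31: 16199 = 31·522 + 17
37: 16199 = 37·437 + 30
41: 16199 = 41·395 + 4
43: 16199 = 43·376 + 31
47: 16199 = 47·344 + 31
53: 16199 = 53·305 + 34
59: 16199 = 59·274 + 33
61: 16199 = 61·265 + 34
67: 16199 = 67·241 + 52
71: 16199 = 71·228 + 11
73: 16199 = 73·221 + 66
79: 16199 = 79·205 + 4
83: 16199 = 83·195 + 14
89: 16199 = 89·182 + 1
97: 16199 = 97·167

97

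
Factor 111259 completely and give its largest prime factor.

97

111259 = 31 · 3589
3589 = 37 · 97
97 is prime.
So 111259 = 31 · 37 · 97; the largest prime factor is 97.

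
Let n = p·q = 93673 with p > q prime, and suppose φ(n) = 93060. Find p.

331

φ(n) = (p−1)(q−1) = n − (p+q) + 1, so p + q = 93673 − 93060 + 1 = 614.
p and q are the roots of t² − 614t + 93673 = 0.
Discriminant: 614² − 4·93673 = 376996 − 374692 = 2304; √2304 = 48.
q = (614 − 48)/2 = 283, p = (614 + 48)/2 = 331.
Check: 283 · 331 = 93673.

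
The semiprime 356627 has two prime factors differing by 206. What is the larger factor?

Since p = q + 206, we have 356627 = q(q + 206), so q² + 206q − 356627 = 0.
Discriminant: 206² + 4·356627 = 42436 + 1426508 = 1468944; √1468944 = 1212.
q = (−206 + 1212)/2 = 503, and p = q + 206 = 709.
Check: 503 · 709 = 356627.

709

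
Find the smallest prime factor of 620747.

620747 is odd.
Digit sum 26, not divisible by 3.
Ends in 7: not divisible by 5.
7: 620747 = 7·88678 + 1
11: 620747 = 11·56431 + 6
13: 620747 = 13·47749 + 10
17: 620747 = 17·36514 + 9
19: 620747 = 19·32670 + 17
23: 620747 = 23·26989

23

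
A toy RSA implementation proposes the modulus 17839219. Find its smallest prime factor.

67

17839219 is odd.
Digit sum 40, not divisible by 3.
Ends in 9: not divisible by 5.
7: 17839219 = 7·2548459 + 6
11: 17839219 = 11·1621747 + 2
13: 17839219 = 13·1372247 + 8
17: 17839219 = 17·1049365 + 14
19: 17839219 = 19·938906 + 5
23: 17839219 = 23·775618 + 5
29: 17839219 = 29·615145 + 14
31: 17839219 = 31·575458 + 21
37: 17839219 = 37·482141 + 2
41: 17839219 = 41·435102 + 37
43: 17839219 = 43·414865 + 24
47: 17839219 = 47·379557 + 40
53: 17839219 = 53·336589 + 2
59: 17839219 = 59·302359 + 38
61: 17839219 = 61·292446 + 13
67: 17839219 = 67·266257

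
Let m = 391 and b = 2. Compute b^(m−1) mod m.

285

2^1 ≡ 2 (mod 391)
2^2 ≡ 2^2 = 4 ≡ 4 (mod 391)
2^4 ≡ 4^2 = 16 ≡ 16 (mod 391)
2^8 ≡ 16^2 = 256 ≡ 256 (mod 391)
2^16 ≡ 256^2 = 65536 ≡ 239 (mod 391)
2^32 ≡ 239^2 = 57121 ≡ 35 (mod 391)
2^64 ≡ 35^2 = 1225 ≡ 52 (mod 391)
2^128 ≡ 52^2 = 2704 ≡ 358 (mod 391)
2^256 ≡ 358^2 = 128164 ≡ 307 (mod 391)
390 = 256 + 128 + 4 + 2 in binary powers of 2.
So 2^390 ≡ 307 · 358 · 16 · 4 ≡ 285 (mod 391).
Since 285 ≠ 1, base 2 is a Fermat witness: 391 is composite.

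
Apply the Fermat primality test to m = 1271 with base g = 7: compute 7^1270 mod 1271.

7^1 ≡ 7 (mod 1271)
7^2 ≡ 7^2 = 49 ≡ 49 (mod 1271)
7^4 ≡ 49^2 = 2401 ≡ 1130 (mod 1271)
7^8 ≡ 1130^2 = 1276900 ≡ 816 (mod 1271)
7^16 ≡ 816^2 = 665856 ≡ 1123 (mod 1271)
7^32 ≡ 1123^2 = 1261129 ≡ 297 (mod 1271)
7^64 ≡ 297^2 = 88209 ≡ 510 (mod 1271)
7^128 ≡ 510^2 = 260100 ≡ 816 (mod 1271)
7^256 ≡ 816^2 = 665856 ≡ 1123 (mod 1271)
7^512 ≡ 1123^2 = 1261129 ≡ 297 (mod 1271)
7^1024 ≡ 297^2 = 88209 ≡ 510 (mod 1271)
1270 = 1024 + 128 + 64 + 32 + 16 + 4 + 2 in binary powers of 2.
So 7^1270 ≡ 510 · 816 · 510 · 297 · 1123 · 1130 · 49 ≡ 893 (mod 1271).
Since 893 ≠ 1, base 7 is a Fermat witness: 1271 is composite.

893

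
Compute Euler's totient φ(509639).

Factor: 509639 = 13 · 197 · 199.
φ(509639) = (13−1) · (197−1) · (199−1) = 12 · 196 · 198 = 465696.

465696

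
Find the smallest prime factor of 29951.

29951 is odd.
Digit sum 26, not divisible by 3.
Ends in 1: not divisible by 5.
7: 29951 = 7·4278 + 5
11: 29951 = 11·2722 + 9
13: 29951 = 13·2303 + 12
17: 29951 = 17·1761 + 14
19: 29951 = 19·1576 + 7
23: 29951 = 23·1302 + 5
29: 29951 = 29·1032 + 23
31: 29951 = 31·966 + 5
37: 29951 = 37·809 + 18
41: 29951 = 41·730 + 21
43: 29951 = 43·696 + 23
47: 29951 = 47·637 + 12
53: 29951 = 53·565 + 6
59: 29951 = 59·507 + 38
61: 29951 = 61·491

61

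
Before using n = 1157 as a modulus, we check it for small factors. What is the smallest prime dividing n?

1157 is odd.
Digit sum 14, not divisible by 3.
Ends in 7: not divisible by 5.
7: 1157 = 7·165 + 2
11: 1157 = 11·105 + 2
13: 1157 = 13·89

13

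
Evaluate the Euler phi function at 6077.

5916

Factor: 6077 = 59 · 103.
φ(6077) = (59−1) · (103−1) = 58 · 102 = 5916.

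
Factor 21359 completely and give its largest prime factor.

53

21359 = 13 · 1643
1643 = 31 · 53
53 is prime.
So 21359 = 13 · 31 · 53; the largest prime factor is 53.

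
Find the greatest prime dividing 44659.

44659 = 17 · 2627
2627 = 37 · 71
71 is prime.
So 44659 = 17 · 37 · 71; the largest prime factor is 71.

71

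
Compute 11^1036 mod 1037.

11^1 ≡ 11 (mod 1037)
11^2 ≡ 11^2 = 121 ≡ 121 (mod 1037)
11^4 ≡ 121^2 = 14641 ≡ 123 (mod 1037)
11^8 ≡ 123^2 = 15129 ≡ 611 (mod 1037)
11^16 ≡ 611^2 = 373321 ≡ 1 (mod 1037)
11^32 ≡ 1^2 = 1 ≡ 1 (mod 1037)
11^64 ≡ 1^2 = 1 ≡ 1 (mod 1037)
11^128 ≡ 1^2 = 1 ≡ 1 (mod 1037)
11^256 ≡ 1^2 = 1 ≡ 1 (mod 1037)
11^512 ≡ 1^2 = 1 ≡ 1 (mod 1037)
11^1024 ≡ 1^2 = 1 ≡ 1 (mod 1037)
1036 = 1024 + 8 + 4 in binary powers of 2.
So 11^1036 ≡ 1 · 611 · 123 ≡ 489 (mod 1037).
Since 489 ≠ 1, base 11 is a Fermat witness: 1037 is composite.

489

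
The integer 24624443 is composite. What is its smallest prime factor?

24624443 is odd.
Digit sum 29, not divisible by 3.
Ends in 3: not divisible by 5.
7: 24624443 = 7·3517777 + 4
11: 24624443 = 11·2238585 + 8
13: 24624443 = 13·1894187 + 12
17: 24624443 = 17·1448496 + 11
19: 24624443 = 19·1296023 + 6
23: 24624443 = 23·1070627 + 22
29: 24624443 = 29·849118 + 21
31: 24624443 = 31·794336 + 27
37: 24624443 = 37·665525 + 18
41: 24624443 = 41·600596 + 7
43: 24624443 = 43·572661 + 20
47: 24624443 = 47·523924 + 15
53: 24624443 = 53·464612 + 7
59: 24624443 = 59·417363 + 26
61: 24624443 = 61·403679 + 24
67: 24624443 = 67·367529

67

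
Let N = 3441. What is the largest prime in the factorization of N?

3441 = 3 · 1147
1147 = 31 · 37
37 is prime.
So 3441 = 3 · 31 · 37; the largest prime factor is 37.

37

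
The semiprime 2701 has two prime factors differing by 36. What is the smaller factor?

37

Since p = q + 36, we have 2701 = q(q + 36), so q² + 36q − 2701 = 0.
Discriminant: 36² + 4·2701 = 1296 + 10804 = 12100; √12100 = 110.
q = (−36 + 110)/2 = 37, and p = q + 36 = 73.
Check: 37 · 73 = 2701.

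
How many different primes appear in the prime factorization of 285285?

6

285285 = 3 · 95095
95095 = 5 · 19019
19019 = 7 · 2717
2717 = 11 · 247
247 = 13 · 19
285285 = 3 · 5 · 7 · 11 · 13 · 19, which has 6 distinct prime factors.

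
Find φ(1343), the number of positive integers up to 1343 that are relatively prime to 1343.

1248

Factor: 1343 = 17 · 79.
φ(1343) = (17−1) · (79−1) = 16 · 78 = 1248.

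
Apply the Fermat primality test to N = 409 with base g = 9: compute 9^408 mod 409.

9^1 ≡ 9 (mod 409)
9^2 ≡ 9^2 = 81 ≡ 81 (mod 409)
9^4 ≡ 81^2 = 6561 ≡ 17 (mod 409)
9^8 ≡ 17^2 = 289 ≡ 289 (mod 409)
9^16 ≡ 289^2 = 83521 ≡ 85 (mod 409)
9^32 ≡ 85^2 = 7225 ≡ 272 (mod 409)
9^64 ≡ 272^2 = 73984 ≡ 364 (mod 409)
9^128 ≡ 364^2 = 132496 ≡ 389 (mod 409)
9^256 ≡ 389^2 = 151321 ≡ 400 (mod 409)
408 = 256 + 128 + 16 + 8 in binary powers of 2.
So 9^408 ≡ 400 · 389 · 85 · 289 ≡ 1 (mod 409).
Since the result is 1, base 9 gives no evidence that 409 is composite.

1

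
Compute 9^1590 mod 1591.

269

9^1 ≡ 9 (mod 1591)
9^2 ≡ 9^2 = 81 ≡ 81 (mod 1591)
9^4 ≡ 81^2 = 6561 ≡ 197 (mod 1591)
9^8 ≡ 197^2 = 38809 ≡ 625 (mod 1591)
9^16 ≡ 625^2 = 390625 ≡ 830 (mod 1591)
9^32 ≡ 830^2 = 688900 ≡ 1588 (mod 1591)
9^64 ≡ 1588^2 = 2521744 ≡ 9 (mod 1591)
9^128 ≡ 9^2 = 81 ≡ 81 (mod 1591)
9^256 ≡ 81^2 = 6561 ≡ 197 (mod 1591)
9^512 ≡ 197^2 = 38809 ≡ 625 (mod 1591)
9^1024 ≡ 625^2 = 390625 ≡ 830 (mod 1591)
1590 = 1024 + 512 + 32 + 16 + 4 + 2 in binary powers of 2.
So 9^1590 ≡ 830 · 625 · 1588 · 830 · 197 · 81 ≡ 269 (mod 1591).
Since 269 ≠ 1, base 9 is a Fermat witness: 1591 is composite.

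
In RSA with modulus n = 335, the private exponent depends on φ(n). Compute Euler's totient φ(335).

264

Factor: 335 = 5 · 67.
φ(335) = (5−1) · (67−1) = 4 · 66 = 264.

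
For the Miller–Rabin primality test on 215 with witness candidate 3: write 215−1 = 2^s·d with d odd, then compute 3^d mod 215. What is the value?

215 − 1 = 214 = 2^1 · 107, so d = 107.
3^1 ≡ 3 (mod 215)
3^2 ≡ 3^2 = 9 ≡ 9 (mod 215)
3^4 ≡ 9^2 = 81 ≡ 81 (mod 215)
3^8 ≡ 81^2 = 6561 ≡ 111 (mod 215)
3^16 ≡ 111^2 = 12321 ≡ 66 (mod 215)
3^32 ≡ 66^2 = 4356 ≡ 56 (mod 215)
3^64 ≡ 56^2 = 3136 ≡ 126 (mod 215)
107 = 64 + 32 + 8 + 2 + 1 in binary powers of 2.
So 3^107 ≡ 126 · 56 · 111 · 9 · 3 ≡ 77 (mod 215).
Squaring chain: 77; never reaches −1, so base 3 is a Miller–Rabin witness that 215 is composite.

77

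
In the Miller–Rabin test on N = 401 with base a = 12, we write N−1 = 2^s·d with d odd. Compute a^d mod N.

147

401 − 1 = 400 = 2^4 · 25, so d = 25.
12^1 ≡ 12 (mod 401)
12^2 ≡ 12^2 = 144 ≡ 144 (mod 401)
12^4 ≡ 144^2 = 20736 ≡ 285 (mod 401)
12^8 ≡ 285^2 = 81225 ≡ 223 (mod 401)
12^16 ≡ 223^2 = 49729 ≡ 5 (mod 401)
25 = 16 + 8 + 1 in binary powers of 2.
So 12^25 ≡ 5 · 223 · 12 ≡ 147 (mod 401).
Squaring chain: 147 → 356 → 20 → 400; reaches −1, so base 12 does not prove 401 composite.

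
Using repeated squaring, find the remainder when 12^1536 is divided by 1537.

1393

12^1 ≡ 12 (mod 1537)
12^2 ≡ 12^2 = 144 ≡ 144 (mod 1537)
12^4 ≡ 144^2 = 20736 ≡ 755 (mod 1537)
12^8 ≡ 755^2 = 570025 ≡ 1335 (mod 1537)
12^16 ≡ 1335^2 = 1782225 ≡ 842 (mod 1537)
12^32 ≡ 842^2 = 708964 ≡ 407 (mod 1537)
12^64 ≡ 407^2 = 165649 ≡ 1190 (mod 1537)
12^128 ≡ 1190^2 = 1416100 ≡ 523 (mod 1537)
12^256 ≡ 523^2 = 273529 ≡ 1480 (mod 1537)
12^512 ≡ 1480^2 = 2190400 ≡ 175 (mod 1537)
12^1024 ≡ 175^2 = 30625 ≡ 1422 (mod 1537)
1536 = 1024 + 512 in binary powers of 2.
So 12^1536 ≡ 1422 · 175 ≡ 1393 (mod 1537).
Since 1393 ≠ 1, base 12 is a Fermat witness: 1537 is composite.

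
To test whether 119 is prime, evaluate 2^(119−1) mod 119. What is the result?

2^1 ≡ 2 (mod 119)
2^2 ≡ 2^2 = 4 ≡ 4 (mod 119)
2^4 ≡ 4^2 = 16 ≡ 16 (mod 119)
2^8 ≡ 16^2 = 256 ≡ 18 (mod 119)
2^16 ≡ 18^2 = 324 ≡ 86 (mod 119)
2^32 ≡ 86^2 = 7396 ≡ 18 (mod 119)
2^64 ≡ 18^2 = 324 ≡ 86 (mod 119)
118 = 64 + 32 + 16 + 4 + 2 in binary powers of 2.
So 2^118 ≡ 86 · 18 · 86 · 16 · 4 ≡ 30 (mod 119).
Since 30 ≠ 1, base 2 is a Fermat witness: 119 is composite.

30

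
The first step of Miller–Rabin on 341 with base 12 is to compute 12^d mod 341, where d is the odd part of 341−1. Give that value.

341 − 1 = 340 = 2^2 · 85, so d = 85.
12^1 ≡ 12 (mod 341)
12^2 ≡ 12^2 = 144 ≡ 144 (mod 341)
12^4 ≡ 144^2 = 20736 ≡ 276 (mod 341)
12^8 ≡ 276^2 = 76176 ≡ 133 (mod 341)
12^16 ≡ 133^2 = 17689 ≡ 298 (mod 341)
12^32 ≡ 298^2 = 88804 ≡ 144 (mod 341)
12^64 ≡ 144^2 = 20736 ≡ 276 (mod 341)
85 = 64 + 16 + 4 + 1 in binary powers of 2.
So 12^85 ≡ 276 · 298 · 276 · 12 ≡ 254 (mod 341).
Squaring chain: 254 → 67; never reaches −1, so base 12 is a Miller–Rabin witness that 341 is composite.

254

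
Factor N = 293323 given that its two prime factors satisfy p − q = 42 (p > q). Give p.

563

Since p = q + 42, we have 293323 = q(q + 42), so q² + 42q − 293323 = 0.
Discriminant: 42² + 4·293323 = 1764 + 1173292 = 1175056; √1175056 = 1084.
q = (−42 + 1084)/2 = 521, and p = q + 42 = 563.
Check: 521 · 563 = 293323.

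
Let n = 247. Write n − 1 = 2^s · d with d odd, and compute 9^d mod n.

247 − 1 = 246 = 2^1 · 123, so d = 123.
9^1 ≡ 9 (mod 247)
9^2 ≡ 9^2 = 81 ≡ 81 (mod 247)
9^4 ≡ 81^2 = 6561 ≡ 139 (mod 247)
9^8 ≡ 139^2 = 19321 ≡ 55 (mod 247)
9^16 ≡ 55^2 = 3025 ≡ 61 (mod 247)
9^32 ≡ 61^2 = 3721 ≡ 16 (mod 247)
9^64 ≡ 16^2 = 256 ≡ 9 (mod 247)
123 = 64 + 32 + 16 + 8 + 2 + 1 in binary powers of 2.
So 9^123 ≡ 9 · 16 · 61 · 55 · 81 · 9 ≡ 144 (mod 247).
Squaring chain: 144; never reaches −1, so base 9 is a Miller–Rabin witness that 247 is composite.

144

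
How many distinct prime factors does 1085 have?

1085 = 5 · 217
217 = 7 · 31
1085 = 5 · 7 · 31, which has 3 distinct prime factors.

3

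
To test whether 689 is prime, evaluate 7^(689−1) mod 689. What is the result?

7^1 ≡ 7 (mod 689)
7^2 ≡ 7^2 = 49 ≡ 49 (mod 689)
7^4 ≡ 49^2 = 2401 ≡ 334 (mod 689)
7^8 ≡ 334^2 = 111556 ≡ 627 (mod 689)
7^16 ≡ 627^2 = 393129 ≡ 399 (mod 689)
7^32 ≡ 399^2 = 159201 ≡ 42 (mod 689)
7^64 ≡ 42^2 = 1764 ≡ 386 (mod 689)
7^128 ≡ 386^2 = 148996 ≡ 172 (mod 689)
7^256 ≡ 172^2 = 29584 ≡ 646 (mod 689)
7^512 ≡ 646^2 = 417316 ≡ 471 (mod 689)
688 = 512 + 128 + 32 + 16 in binary powers of 2.
So 7^688 ≡ 471 · 172 · 42 · 399 ≡ 386 (mod 689).
Since 386 ≠ 1, base 7 is a Fermat witness: 689 is composite.

386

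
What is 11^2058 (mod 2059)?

289

11^1 ≡ 11 (mod 2059)
11^2 ≡ 11^2 = 121 ≡ 121 (mod 2059)
11^4 ≡ 121^2 = 14641 ≡ 228 (mod 2059)
11^8 ≡ 228^2 = 51984 ≡ 509 (mod 2059)
11^16 ≡ 509^2 = 259081 ≡ 1706 (mod 2059)
11^32 ≡ 1706^2 = 2910436 ≡ 1069 (mod 2059)
11^64 ≡ 1069^2 = 1142761 ≡ 16 (mod 2059)
11^128 ≡ 16^2 = 256 ≡ 256 (mod 2059)
11^256 ≡ 256^2 = 65536 ≡ 1707 (mod 2059)
11^512 ≡ 1707^2 = 2913849 ≡ 364 (mod 2059)
11^1024 ≡ 364^2 = 132496 ≡ 720 (mod 2059)
11^2048 ≡ 720^2 = 518400 ≡ 1591 (mod 2059)
2058 = 2048 + 8 + 2 in binary powers of 2.
So 11^2058 ≡ 1591 · 509 · 121 ≡ 289 (mod 2059).
Since 289 ≠ 1, base 11 is a Fermat witness: 2059 is composite.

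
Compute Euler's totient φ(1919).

1800

Factor: 1919 = 19 · 101.
φ(1919) = (19−1) · (101−1) = 18 · 100 = 1800.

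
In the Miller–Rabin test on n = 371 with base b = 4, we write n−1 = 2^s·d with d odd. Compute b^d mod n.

170

371 − 1 = 370 = 2^1 · 185, so d = 185.
4^1 ≡ 4 (mod 371)
4^2 ≡ 4^2 = 16 ≡ 16 (mod 371)
4^4 ≡ 16^2 = 256 ≡ 256 (mod 371)
4^8 ≡ 256^2 = 65536 ≡ 240 (mod 371)
4^16 ≡ 240^2 = 57600 ≡ 95 (mod 371)
4^32 ≡ 95^2 = 9025 ≡ 121 (mod 371)
4^64 ≡ 121^2 = 14641 ≡ 172 (mod 371)
4^128 ≡ 172^2 = 29584 ≡ 275 (mod 371)
185 = 128 + 32 + 16 + 8 + 1 in binary powers of 2.
So 4^185 ≡ 275 · 121 · 95 · 240 · 4 ≡ 170 (mod 371).
Squaring chain: 170; never reaches −1, so base 4 is a Miller–Rabin witness that 371 is composite.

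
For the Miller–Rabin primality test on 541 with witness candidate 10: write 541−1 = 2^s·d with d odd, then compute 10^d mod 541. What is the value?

52

541 − 1 = 540 = 2^2 · 135, so d = 135.
10^1 ≡ 10 (mod 541)
10^2 ≡ 10^2 = 100 ≡ 100 (mod 541)
10^4 ≡ 100^2 = 10000 ≡ 262 (mod 541)
10^8 ≡ 262^2 = 68644 ≡ 478 (mod 541)
10^16 ≡ 478^2 = 228484 ≡ 182 (mod 541)
10^32 ≡ 182^2 = 33124 ≡ 123 (mod 541)
10^64 ≡ 123^2 = 15129 ≡ 522 (mod 541)
10^128 ≡ 522^2 = 272484 ≡ 361 (mod 541)
135 = 128 + 4 + 2 + 1 in binary powers of 2.
So 10^135 ≡ 361 · 262 · 100 · 10 ≡ 52 (mod 541).
Squaring chain: 52 → 540; reaches −1, so base 10 does not prove 541 composite.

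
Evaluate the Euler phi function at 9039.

5720

Factor: 9039 = 3 · 23 · 131.
φ(9039) = (3−1) · (23−1) · (131−1) = 2 · 22 · 130 = 5720.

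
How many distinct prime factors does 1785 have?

4

1785 = 3 · 595
595 = 5 · 119
119 = 7 · 17
1785 = 3 · 5 · 7 · 17, which has 4 distinct prime factors.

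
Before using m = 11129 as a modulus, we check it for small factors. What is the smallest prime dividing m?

31

11129 is odd.
Digit sum 14, not divisible by 3.
Ends in 9: not divisible by 5.
7: 11129 = 7·1589 + 6
11: 11129 = 11·1011 + 8
13: 11129 = 13·856 + 1
17: 11129 = 17·654 + 11
19: 11129 = 19·585 + 14
23: 11129 = 23·483 + 20
29: 11129 = 29·383 + 22
31: 11129 = 31·359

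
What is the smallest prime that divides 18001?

47

18001 is odd.
Digit sum 10, not divisible by 3.
Ends in 1: not divisible by 5.
7: 18001 = 7·2571 + 4
11: 18001 = 11·1636 + 5
13: 18001 = 13·1384 + 9
17: 18001 = 17·1058 + 15
19: 18001 = 19·947 + 8
23: 18001 = 23·782 + 15
29: 18001 = 29·620 + 21
31: 18001 = 31·580 + 21
37: 18001 = 37·486 + 19
41: 18001 = 41·439 + 2
43: 18001 = 43·418 + 27
47: 18001 = 47·383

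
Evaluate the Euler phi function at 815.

Factor: 815 = 5 · 163.
φ(815) = (5−1) · (163−1) = 4 · 162 = 648.

648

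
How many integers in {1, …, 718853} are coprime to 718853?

689920

Factor: 718853 = 41 · 89 · 197.
φ(718853) = (41−1) · (89−1) · (197−1) = 40 · 88 · 196 = 689920.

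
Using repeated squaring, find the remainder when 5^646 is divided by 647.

1

5^1 ≡ 5 (mod 647)
5^2 ≡ 5^2 = 25 ≡ 25 (mod 647)
5^4 ≡ 25^2 = 625 ≡ 625 (mod 647)
5^8 ≡ 625^2 = 390625 ≡ 484 (mod 647)
5^16 ≡ 484^2 = 234256 ≡ 42 (mod 647)
5^32 ≡ 42^2 = 1764 ≡ 470 (mod 647)
5^64 ≡ 470^2 = 220900 ≡ 273 (mod 647)
5^128 ≡ 273^2 = 74529 ≡ 124 (mod 647)
5^256 ≡ 124^2 = 15376 ≡ 495 (mod 647)
5^512 ≡ 495^2 = 245025 ≡ 459 (mod 647)
646 = 512 + 128 + 4 + 2 in binary powers of 2.
So 5^646 ≡ 459 · 124 · 625 · 25 ≡ 1 (mod 647).
Since the result is 1, base 5 gives no evidence that 647 is composite.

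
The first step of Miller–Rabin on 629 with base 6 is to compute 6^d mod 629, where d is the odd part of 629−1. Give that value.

629 − 1 = 628 = 2^2 · 157, so d = 157.
6^1 ≡ 6 (mod 629)
6^2 ≡ 6^2 = 36 ≡ 36 (mod 629)
6^4 ≡ 36^2 = 1296 ≡ 38 (mod 629)
6^8 ≡ 38^2 = 1444 ≡ 186 (mod 629)
6^16 ≡ 186^2 = 34596 ≡ 1 (mod 629)
6^32 ≡ 1^2 = 1 ≡ 1 (mod 629)
6^64 ≡ 1^2 = 1 ≡ 1 (mod 629)
6^128 ≡ 1^2 = 1 ≡ 1 (mod 629)
157 = 128 + 16 + 8 + 4 + 1 in binary powers of 2.
So 6^157 ≡ 1 · 1 · 186 · 38 · 6 ≡ 265 (mod 629).
Squaring chain: 265 → 406; never reaches −1, so base 6 is a Miller–Rabin witness that 629 is composite.

265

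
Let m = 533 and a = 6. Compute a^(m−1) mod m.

373

6^1 ≡ 6 (mod 533)
6^2 ≡ 6^2 = 36 ≡ 36 (mod 533)
6^4 ≡ 36^2 = 1296 ≡ 230 (mod 533)
6^8 ≡ 230^2 = 52900 ≡ 133 (mod 533)
6^16 ≡ 133^2 = 17689 ≡ 100 (mod 533)
6^32 ≡ 100^2 = 10000 ≡ 406 (mod 533)
6^64 ≡ 406^2 = 164836 ≡ 139 (mod 533)
6^128 ≡ 139^2 = 19321 ≡ 133 (mod 533)
6^256 ≡ 133^2 = 17689 ≡ 100 (mod 533)
6^512 ≡ 100^2 = 10000 ≡ 406 (mod 533)
532 = 512 + 16 + 4 in binary powers of 2.
So 6^532 ≡ 406 · 100 · 230 ≡ 373 (mod 533).
Since 373 ≠ 1, base 6 is a Fermat witness: 533 is composite.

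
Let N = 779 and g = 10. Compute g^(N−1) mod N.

139

10^1 ≡ 10 (mod 779)
10^2 ≡ 10^2 = 100 ≡ 100 (mod 779)
10^4 ≡ 100^2 = 10000 ≡ 652 (mod 779)
10^8 ≡ 652^2 = 425104 ≡ 549 (mod 779)
10^16 ≡ 549^2 = 301401 ≡ 707 (mod 779)
10^32 ≡ 707^2 = 499849 ≡ 510 (mod 779)
10^64 ≡ 510^2 = 260100 ≡ 693 (mod 779)
10^128 ≡ 693^2 = 480249 ≡ 385 (mod 779)
10^256 ≡ 385^2 = 148225 ≡ 215 (mod 779)
10^512 ≡ 215^2 = 46225 ≡ 264 (mod 779)
778 = 512 + 256 + 8 + 2 in binary powers of 2.
So 10^778 ≡ 264 · 215 · 549 · 100 ≡ 139 (mod 779).
Since 139 ≠ 1, base 10 is a Fermat witness: 779 is composite.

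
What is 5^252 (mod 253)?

5^1 ≡ 5 (mod 253)
5^2 ≡ 5^2 = 25 ≡ 25 (mod 253)
5^4 ≡ 25^2 = 625 ≡ 119 (mod 253)
5^8 ≡ 119^2 = 14161 ≡ 246 (mod 253)
5^16 ≡ 246^2 = 60516 ≡ 49 (mod 253)
5^32 ≡ 49^2 = 2401 ≡ 124 (mod 253)
5^64 ≡ 124^2 = 15376 ≡ 196 (mod 253)
5^128 ≡ 196^2 = 38416 ≡ 213 (mod 253)
252 = 128 + 64 + 32 + 16 + 8 + 4 in binary powers of 2.
So 5^252 ≡ 213 · 196 · 124 · 49 · 246 · 119 ≡ 124 (mod 253).
Since 124 ≠ 1, base 5 is a Fermat witness: 253 is composite.

124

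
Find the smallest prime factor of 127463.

7

127463 is odd.
Digit sum 23, not divisible by 3.
Ends in 3: not divisible by 5.
7: 127463 = 7·18209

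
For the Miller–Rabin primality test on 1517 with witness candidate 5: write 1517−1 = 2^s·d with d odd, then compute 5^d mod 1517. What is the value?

1517 − 1 = 1516 = 2^2 · 379, so d = 379.
5^1 ≡ 5 (mod 1517)
5^2 ≡ 5^2 = 25 ≡ 25 (mod 1517)
5^4 ≡ 25^2 = 625 ≡ 625 (mod 1517)
5^8 ≡ 625^2 = 390625 ≡ 756 (mod 1517)
5^16 ≡ 756^2 = 571536 ≡ 1144 (mod 1517)
5^32 ≡ 1144^2 = 1308736 ≡ 1082 (mod 1517)
5^64 ≡ 1082^2 = 1170724 ≡ 1117 (mod 1517)
5^128 ≡ 1117^2 = 1247689 ≡ 715 (mod 1517)
5^256 ≡ 715^2 = 511225 ≡ 1513 (mod 1517)
379 = 256 + 64 + 32 + 16 + 8 + 2 + 1 in binary powers of 2.
So 5^379 ≡ 1513 · 1117 · 1082 · 1144 · 756 · 25 · 5 ≡ 402 (mod 1517).
Squaring chain: 402 → 802; never reaches −1, so base 5 is a Miller–Rabin witness that 1517 is composite.

402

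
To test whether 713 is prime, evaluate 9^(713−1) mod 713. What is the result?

289

9^1 ≡ 9 (mod 713)
9^2 ≡ 9^2 = 81 ≡ 81 (mod 713)
9^4 ≡ 81^2 = 6561 ≡ 144 (mod 713)
9^8 ≡ 144^2 = 20736 ≡ 59 (mod 713)
9^16 ≡ 59^2 = 3481 ≡ 629 (mod 713)
9^32 ≡ 629^2 = 395641 ≡ 639 (mod 713)
9^64 ≡ 639^2 = 408321 ≡ 485 (mod 713)
9^128 ≡ 485^2 = 235225 ≡ 648 (mod 713)
9^256 ≡ 648^2 = 419904 ≡ 660 (mod 713)
9^512 ≡ 660^2 = 435600 ≡ 670 (mod 713)
712 = 512 + 128 + 64 + 8 in binary powers of 2.
So 9^712 ≡ 670 · 648 · 485 · 59 ≡ 289 (mod 713).
Since 289 ≠ 1, base 9 is a Fermat witness: 713 is composite.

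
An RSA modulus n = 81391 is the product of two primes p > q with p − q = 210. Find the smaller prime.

Since p = q + 210, we have 81391 = q(q + 210), so q² + 210q − 81391 = 0.
Discriminant: 210² + 4·81391 = 44100 + 325564 = 369664; √369664 = 608.
q = (−210 + 608)/2 = 199, and p = q + 210 = 409.
Check: 199 · 409 = 81391.

199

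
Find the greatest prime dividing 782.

782 = 2 · 391
391 = 17 · 23
23 is prime.
So 782 = 2 · 17 · 23; the largest prime factor is 23.

23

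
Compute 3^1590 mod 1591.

3^1 ≡ 3 (mod 1591)
3^2 ≡ 3^2 = 9 ≡ 9 (mod 1591)
3^4 ≡ 9^2 = 81 ≡ 81 (mod 1591)
3^8 ≡ 81^2 = 6561 ≡ 197 (mod 1591)
3^16 ≡ 197^2 = 38809 ≡ 625 (mod 1591)
3^32 ≡ 625^2 = 390625 ≡ 830 (mod 1591)
3^64 ≡ 830^2 = 688900 ≡ 1588 (mod 1591)
3^128 ≡ 1588^2 = 2521744 ≡ 9 (mod 1591)
3^256 ≡ 9^2 = 81 ≡ 81 (mod 1591)
3^512 ≡ 81^2 = 6561 ≡ 197 (mod 1591)
3^1024 ≡ 197^2 = 38809 ≡ 625 (mod 1591)
1590 = 1024 + 512 + 32 + 16 + 4 + 2 in binary powers of 2.
So 3^1590 ≡ 625 · 197 · 830 · 625 · 81 · 9 ≡ 322 (mod 1591).
Since 322 ≠ 1, base 3 is a Fermat witness: 1591 is composite.

322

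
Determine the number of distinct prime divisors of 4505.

3

4505 = 5 · 901
901 = 17 · 53
4505 = 5 · 17 · 53, which has 3 distinct prime factors.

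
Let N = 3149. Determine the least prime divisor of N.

47

3149 is odd.
Digit sum 17, not divisible by 3.
Ends in 9: not divisible by 5.
7: 3149 = 7·449 + 6
11: 3149 = 11·286 + 3
13: 3149 = 13·242 + 3
17: 3149 = 17·185 + 4
19: 3149 = 19·165 + 14
23: 3149 = 23·136 + 21
29: 3149 = 29·108 + 17
31: 3149 = 31·101 + 18
37: 3149 = 37·85 + 4
41: 3149 = 41·76 + 33
43: 3149 = 43·73 + 10
47: 3149 = 47·67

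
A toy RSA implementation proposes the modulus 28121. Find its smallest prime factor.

28121 is odd.
Digit sum 14, not divisible by 3.
Ends in 1: not divisible by 5.
7: 28121 = 7·4017 + 2
11: 28121 = 11·2556 + 5
13: 28121 = 13·2163 + 2
17: 28121 = 17·1654 + 3
19: 28121 = 19·1480 + 1
23: 28121 = 23·1222 + 15
29: 28121 = 29·969 + 20
31: 28121 = 31·907 + 4
37: 28121 = 37·760 + 1
41: 28121 = 41·685 + 36
43: 28121 = 43·653 + 42
47: 28121 = 47·598 + 15
53: 28121 = 53·530 + 31
59: 28121 = 59·476 + 37
61: 28121 = 61·461

61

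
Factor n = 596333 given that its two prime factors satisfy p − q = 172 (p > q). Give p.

863

Since p = q + 172, we have 596333 = q(q + 172), so q² + 172q − 596333 = 0.
Discriminant: 172² + 4·596333 = 29584 + 2385332 = 2414916; √2414916 = 1554.
q = (−172 + 1554)/2 = 691, and p = q + 172 = 863.
Check: 691 · 863 = 596333.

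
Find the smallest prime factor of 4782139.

37

4782139 is odd.
Digit sum 34, not divisible by 3.
Ends in 9: not divisible by 5.
7: 4782139 = 7·683162 + 5
11: 4782139 = 11·434739 + 10
13: 4782139 = 13·367856 + 11
17: 4782139 = 17·281302 + 5
19: 4782139 = 19·251691 + 10
23: 4782139 = 23·207919 + 2
29: 4782139 = 29·164901 + 10
31: 4782139 = 31·154262 + 17
37: 4782139 = 37·129247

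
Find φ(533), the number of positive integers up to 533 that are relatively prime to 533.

480

Factor: 533 = 13 · 41.
φ(533) = (13−1) · (41−1) = 12 · 40 = 480.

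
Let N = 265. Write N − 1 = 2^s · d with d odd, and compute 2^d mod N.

265 − 1 = 264 = 2^3 · 33, so d = 33.
2^1 ≡ 2 (mod 265)
2^2 ≡ 2^2 = 4 ≡ 4 (mod 265)
2^4 ≡ 4^2 = 16 ≡ 16 (mod 265)
2^8 ≡ 16^2 = 256 ≡ 256 (mod 265)
2^16 ≡ 256^2 = 65536 ≡ 81 (mod 265)
2^32 ≡ 81^2 = 6561 ≡ 201 (mod 265)
33 = 32 + 1 in binary powers of 2.
So 2^33 ≡ 201 · 2 ≡ 137 (mod 265).
Squaring chain: 137 → 219 → 261; never reaches −1, so base 2 is a Miller–Rabin witness that 265 is composite.

137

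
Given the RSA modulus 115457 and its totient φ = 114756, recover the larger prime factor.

φ(n) = (p−1)(q−1) = n − (p+q) + 1, so p + q = 115457 − 114756 + 1 = 702.
p and q are the roots of t² − 702t + 115457 = 0.
Discriminant: 702² − 4·115457 = 492804 − 461828 = 30976; √30976 = 176.
q = (702 − 176)/2 = 263, p = (702 + 176)/2 = 439.
Check: 263 · 439 = 115457.

439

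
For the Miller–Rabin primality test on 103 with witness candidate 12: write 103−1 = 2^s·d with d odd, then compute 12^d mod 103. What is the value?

102

103 − 1 = 102 = 2^1 · 51, so d = 51.
12^1 ≡ 12 (mod 103)
12^2 ≡ 12^2 = 144 ≡ 41 (mod 103)
12^4 ≡ 41^2 = 1681 ≡ 33 (mod 103)
12^8 ≡ 33^2 = 1089 ≡ 59 (mod 103)
12^16 ≡ 59^2 = 3481 ≡ 82 (mod 103)
12^32 ≡ 82^2 = 6724 ≡ 29 (mod 103)
51 = 32 + 16 + 2 + 1 in binary powers of 2.
So 12^51 ≡ 29 · 82 · 41 · 12 ≡ 102 (mod 103).
Since 12^d ≡ 102 (mod 103), base 12 does not prove 103 composite.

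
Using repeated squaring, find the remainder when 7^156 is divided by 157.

1

7^1 ≡ 7 (mod 157)
7^2 ≡ 7^2 = 49 ≡ 49 (mod 157)
7^4 ≡ 49^2 = 2401 ≡ 46 (mod 157)
7^8 ≡ 46^2 = 2116 ≡ 75 (mod 157)
7^16 ≡ 75^2 = 5625 ≡ 130 (mod 157)
7^32 ≡ 130^2 = 16900 ≡ 101 (mod 157)
7^64 ≡ 101^2 = 10201 ≡ 153 (mod 157)
7^128 ≡ 153^2 = 23409 ≡ 16 (mod 157)
156 = 128 + 16 + 8 + 4 in binary powers of 2.
So 7^156 ≡ 16 · 130 · 75 · 46 ≡ 1 (mod 157).
Since the result is 1, base 7 gives no evidence that 157 is composite.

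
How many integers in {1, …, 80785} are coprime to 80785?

Factor: 80785 = 5 · 107 · 151.
φ(80785) = (5−1) · (107−1) · (151−1) = 4 · 106 · 150 = 63600.

63600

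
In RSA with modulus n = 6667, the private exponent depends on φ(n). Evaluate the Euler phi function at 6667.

6496

Factor: 6667 = 59 · 113.
φ(6667) = (59−1) · (113−1) = 58 · 112 = 6496.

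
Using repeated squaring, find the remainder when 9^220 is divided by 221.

9^1 ≡ 9 (mod 221)
9^2 ≡ 9^2 = 81 ≡ 81 (mod 221)
9^4 ≡ 81^2 = 6561 ≡ 152 (mod 221)
9^8 ≡ 152^2 = 23104 ≡ 120 (mod 221)
9^16 ≡ 120^2 = 14400 ≡ 35 (mod 221)
9^32 ≡ 35^2 = 1225 ≡ 120 (mod 221)
9^64 ≡ 120^2 = 14400 ≡ 35 (mod 221)
9^128 ≡ 35^2 = 1225 ≡ 120 (mod 221)
220 = 128 + 64 + 16 + 8 + 4 in binary powers of 2.
So 9^220 ≡ 120 · 35 · 35 · 120 · 152 ≡ 152 (mod 221).
Since 152 ≠ 1, base 9 is a Fermat witness: 221 is composite.

152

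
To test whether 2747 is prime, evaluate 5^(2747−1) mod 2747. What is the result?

332

5^1 ≡ 5 (mod 2747)
5^2 ≡ 5^2 = 25 ≡ 25 (mod 2747)
5^4 ≡ 25^2 = 625 ≡ 625 (mod 2747)
5^8 ≡ 625^2 = 390625 ≡ 551 (mod 2747)
5^16 ≡ 551^2 = 303601 ≡ 1431 (mod 2747)
5^32 ≡ 1431^2 = 2047761 ≡ 1246 (mod 2747)
5^64 ≡ 1246^2 = 1552516 ≡ 461 (mod 2747)
5^128 ≡ 461^2 = 212521 ≡ 1002 (mod 2747)
5^256 ≡ 1002^2 = 1004004 ≡ 1349 (mod 2747)
5^512 ≡ 1349^2 = 1819801 ≡ 1287 (mod 2747)
5^1024 ≡ 1287^2 = 1656369 ≡ 2675 (mod 2747)
5^2048 ≡ 2675^2 = 7155625 ≡ 2437 (mod 2747)
2746 = 2048 + 512 + 128 + 32 + 16 + 8 + 2 in binary powers of 2.
So 5^2746 ≡ 2437 · 1287 · 1002 · 1246 · 1431 · 551 · 25 ≡ 332 (mod 2747).
Since 332 ≠ 1, base 5 is a Fermat witness: 2747 is composite.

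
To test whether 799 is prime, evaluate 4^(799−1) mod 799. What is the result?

4^1 ≡ 4 (mod 799)
4^2 ≡ 4^2 = 16 ≡ 16 (mod 799)
4^4 ≡ 16^2 = 256 ≡ 256 (mod 799)
4^8 ≡ 256^2 = 65536 ≡ 18 (mod 799)
4^16 ≡ 18^2 = 324 ≡ 324 (mod 799)
4^32 ≡ 324^2 = 104976 ≡ 307 (mod 799)
4^64 ≡ 307^2 = 94249 ≡ 766 (mod 799)
4^128 ≡ 766^2 = 586756 ≡ 290 (mod 799)
4^256 ≡ 290^2 = 84100 ≡ 205 (mod 799)
4^512 ≡ 205^2 = 42025 ≡ 477 (mod 799)
798 = 512 + 256 + 16 + 8 + 4 + 2 in binary powers of 2.
So 4^798 ≡ 477 · 205 · 324 · 18 · 256 · 16 ≡ 747 (mod 799).
Since 747 ≠ 1, base 4 is a Fermat witness: 799 is composite.

747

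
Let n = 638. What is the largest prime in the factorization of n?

29

638 = 2 · 319
319 = 11 · 29
29 is prime.
So 638 = 2 · 11 · 29; the largest prime factor is 29.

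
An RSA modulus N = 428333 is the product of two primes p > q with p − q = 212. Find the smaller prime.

Since p = q + 212, we have 428333 = q(q + 212), so q² + 212q − 428333 = 0.
Discriminant: 212² + 4·428333 = 44944 + 1713332 = 1758276; √1758276 = 1326.
q = (−212 + 1326)/2 = 557, and p = q + 212 = 769.
Check: 557 · 769 = 428333.

557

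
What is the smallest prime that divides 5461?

43

5461 is odd.
Digit sum 16, not divisible by 3.
Ends in 1: not divisible by 5.
7: 5461 = 7·780 + 1
11: 5461 = 11·496 + 5
13: 5461 = 13·420 + 1
17: 5461 = 17·321 + 4
19: 5461 = 19·287 + 8
23: 5461 = 23·237 + 10
29: 5461 = 29·188 + 9
31: 5461 = 31·176 + 5
37: 5461 = 37·147 + 22
41: 5461 = 41·133 + 8
43: 5461 = 43·127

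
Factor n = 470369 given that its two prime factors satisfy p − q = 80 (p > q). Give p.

Since p = q + 80, we have 470369 = q(q + 80), so q² + 80q − 470369 = 0.
Discriminant: 80² + 4·470369 = 6400 + 1881476 = 1887876; √1887876 = 1374.
q = (−80 + 1374)/2 = 647, and p = q + 80 = 727.
Check: 647 · 727 = 470369.

727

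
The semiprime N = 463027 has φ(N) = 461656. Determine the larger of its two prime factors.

φ(n) = (p−1)(q−1) = n − (p+q) + 1, so p + q = 463027 − 461656 + 1 = 1372.
p and q are the roots of t² − 1372t + 463027 = 0.
Discriminant: 1372² − 4·463027 = 1882384 − 1852108 = 30276; √30276 = 174.
q = (1372 − 174)/2 = 599, p = (1372 + 174)/2 = 773.
Check: 599 · 773 = 463027.

773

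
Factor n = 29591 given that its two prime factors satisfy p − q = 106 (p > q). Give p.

233

Since p = q + 106, we have 29591 = q(q + 106), so q² + 106q − 29591 = 0.
Discriminant: 106² + 4·29591 = 11236 + 118364 = 129600; √129600 = 360.
q = (−106 + 360)/2 = 127, and p = q + 106 = 233.
Check: 127 · 233 = 29591.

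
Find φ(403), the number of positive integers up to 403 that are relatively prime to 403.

360

Factor: 403 = 13 · 31.
φ(403) = (13−1) · (31−1) = 12 · 30 = 360.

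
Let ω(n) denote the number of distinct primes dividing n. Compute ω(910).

4

910 = 2 · 455
455 = 5 · 91
91 = 7 · 13
910 = 2 · 5 · 7 · 13, which has 4 distinct prime factors.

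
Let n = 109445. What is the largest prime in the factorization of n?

59

109445 = 5 · 21889
21889 = 7 · 3127
3127 = 53 · 59
59 is prime.
So 109445 = 5 · 7 · 53 · 59; the largest prime factor is 59.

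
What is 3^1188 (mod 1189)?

1147

3^1 ≡ 3 (mod 1189)
3^2 ≡ 3^2 = 9 ≡ 9 (mod 1189)
3^4 ≡ 9^2 = 81 ≡ 81 (mod 1189)
3^8 ≡ 81^2 = 6561 ≡ 616 (mod 1189)
3^16 ≡ 616^2 = 379456 ≡ 165 (mod 1189)
3^32 ≡ 165^2 = 27225 ≡ 1067 (mod 1189)
3^64 ≡ 1067^2 = 1138489 ≡ 616 (mod 1189)
3^128 ≡ 616^2 = 379456 ≡ 165 (mod 1189)
3^256 ≡ 165^2 = 27225 ≡ 1067 (mod 1189)
3^512 ≡ 1067^2 = 1138489 ≡ 616 (mod 1189)
3^1024 ≡ 616^2 = 379456 ≡ 165 (mod 1189)
1188 = 1024 + 128 + 32 + 4 in binary powers of 2.
So 3^1188 ≡ 165 · 165 · 1067 · 81 ≡ 1147 (mod 1189).
Since 1147 ≠ 1, base 3 is a Fermat witness: 1189 is composite.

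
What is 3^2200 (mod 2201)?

1110

3^1 ≡ 3 (mod 2201)
3^2 ≡ 3^2 = 9 ≡ 9 (mod 2201)
3^4 ≡ 9^2 = 81 ≡ 81 (mod 2201)
3^8 ≡ 81^2 = 6561 ≡ 2159 (mod 2201)
3^16 ≡ 2159^2 = 4661281 ≡ 1764 (mod 2201)
3^32 ≡ 1764^2 = 3111696 ≡ 1683 (mod 2201)
3^64 ≡ 1683^2 = 2832489 ≡ 2003 (mod 2201)
3^128 ≡ 2003^2 = 4012009 ≡ 1787 (mod 2201)
3^256 ≡ 1787^2 = 3193369 ≡ 1919 (mod 2201)
3^512 ≡ 1919^2 = 3682561 ≡ 288 (mod 2201)
3^1024 ≡ 288^2 = 82944 ≡ 1507 (mod 2201)
3^2048 ≡ 1507^2 = 2271049 ≡ 1818 (mod 2201)
2200 = 2048 + 128 + 16 + 8 in binary powers of 2.
So 3^2200 ≡ 1818 · 1787 · 1764 · 2159 ≡ 1110 (mod 2201).
Since 1110 ≠ 1, base 3 is a Fermat witness: 2201 is composite.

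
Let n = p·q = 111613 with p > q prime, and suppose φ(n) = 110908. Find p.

467

φ(n) = (p−1)(q−1) = n − (p+q) + 1, so p + q = 111613 − 110908 + 1 = 706.
p and q are the roots of t² − 706t + 111613 = 0.
Discriminant: 706² − 4·111613 = 498436 − 446452 = 51984; √51984 = 228.
q = (706 − 228)/2 = 239, p = (706 + 228)/2 = 467.
Check: 239 · 467 = 111613.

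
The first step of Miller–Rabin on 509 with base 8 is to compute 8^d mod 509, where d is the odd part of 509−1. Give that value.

208

509 − 1 = 508 = 2^2 · 127, so d = 127.
8^1 ≡ 8 (mod 509)
8^2 ≡ 8^2 = 64 ≡ 64 (mod 509)
8^4 ≡ 64^2 = 4096 ≡ 24 (mod 509)
8^8 ≡ 24^2 = 576 ≡ 67 (mod 509)
8^16 ≡ 67^2 = 4489 ≡ 417 (mod 509)
8^32 ≡ 417^2 = 173889 ≡ 320 (mod 509)
8^64 ≡ 320^2 = 102400 ≡ 91 (mod 509)
127 = 64 + 32 + 16 + 8 + 4 + 2 + 1 in binary powers of 2.
So 8^127 ≡ 91 · 320 · 417 · 67 · 24 · 64 · 8 ≡ 208 (mod 509).
Squaring chain: 208 → 508; reaches −1, so base 8 does not prove 509 composite.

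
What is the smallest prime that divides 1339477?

59

1339477 is odd.
Digit sum 34, not divisible by 3.
Ends in 7: not divisible by 5.
7: 1339477 = 7·191353 + 6
11: 1339477 = 11·121770 + 7
13: 1339477 = 13·103036 + 9
17: 1339477 = 17·78792 + 13
19: 1339477 = 19·70498 + 15
23: 1339477 = 23·58238 + 3
29: 1339477 = 29·46188 + 25
31: 1339477 = 31·43208 + 29
37: 1339477 = 37·36202 + 3
41: 1339477 = 41·32670 + 7
43: 1339477 = 43·31150 + 27
47: 1339477 = 47·28499 + 24
53: 1339477 = 53·25273 + 8
59: 1339477 = 59·22703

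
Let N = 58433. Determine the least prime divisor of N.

58433 is odd.
Digit sum 23, not divisible by 3.
Ends in 3: not divisible by 5.
7: 58433 = 7·8347 + 4
11: 58433 = 11·5312 + 1
13: 58433 = 13·4494 + 11
17: 58433 = 17·3437 + 4
19: 58433 = 19·3075 + 8
23: 58433 = 23·2540 + 13
29: 58433 = 29·2014 + 27
31: 58433 = 31·1884 + 29
37: 58433 = 37·1579 + 10
41: 58433 = 41·1425 + 8
43: 58433 = 43·1358 + 39
47: 58433 = 47·1243 + 12
53: 58433 = 53·1102 + 27
59: 58433 = 59·990 + 23
61: 58433 = 61·957 + 56
67: 58433 = 67·872 + 9
71: 58433 = 71·823

71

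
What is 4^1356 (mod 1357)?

685

4^1 ≡ 4 (mod 1357)
4^2 ≡ 4^2 = 16 ≡ 16 (mod 1357)
4^4 ≡ 16^2 = 256 ≡ 256 (mod 1357)
4^8 ≡ 256^2 = 65536 ≡ 400 (mod 1357)
4^16 ≡ 400^2 = 160000 ≡ 1231 (mod 1357)
4^32 ≡ 1231^2 = 1515361 ≡ 949 (mod 1357)
4^64 ≡ 949^2 = 900601 ≡ 910 (mod 1357)
4^128 ≡ 910^2 = 828100 ≡ 330 (mod 1357)
4^256 ≡ 330^2 = 108900 ≡ 340 (mod 1357)
4^512 ≡ 340^2 = 115600 ≡ 255 (mod 1357)
4^1024 ≡ 255^2 = 65025 ≡ 1246 (mod 1357)
1356 = 1024 + 256 + 64 + 8 + 4 in binary powers of 2.
So 4^1356 ≡ 1246 · 340 · 910 · 400 · 256 ≡ 685 (mod 1357).
Since 685 ≠ 1, base 4 is a Fermat witness: 1357 is composite.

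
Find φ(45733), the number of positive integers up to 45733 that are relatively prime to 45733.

Factor: 45733 = 19 · 29 · 83.
φ(45733) = (19−1) · (29−1) · (83−1) = 18 · 28 · 82 = 41328.

41328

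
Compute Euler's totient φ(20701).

Factor: 20701 = 127 · 163.
φ(20701) = (127−1) · (163−1) = 126 · 162 = 20412.

20412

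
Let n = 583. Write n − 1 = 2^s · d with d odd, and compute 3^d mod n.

583 − 1 = 582 = 2^1 · 291, so d = 291.
3^1 ≡ 3 (mod 583)
3^2 ≡ 3^2 = 9 ≡ 9 (mod 583)
3^4 ≡ 9^2 = 81 ≡ 81 (mod 583)
3^8 ≡ 81^2 = 6561 ≡ 148 (mod 583)
3^16 ≡ 148^2 = 21904 ≡ 333 (mod 583)
3^32 ≡ 333^2 = 110889 ≡ 119 (mod 583)
3^64 ≡ 119^2 = 14161 ≡ 169 (mod 583)
3^128 ≡ 169^2 = 28561 ≡ 577 (mod 583)
3^256 ≡ 577^2 = 332929 ≡ 36 (mod 583)
291 = 256 + 32 + 2 + 1 in binary powers of 2.
So 3^291 ≡ 36 · 119 · 9 · 3 ≡ 234 (mod 583).
Squaring chain: 234; never reaches −1, so base 3 is a Miller–Rabin witness that 583 is composite.

234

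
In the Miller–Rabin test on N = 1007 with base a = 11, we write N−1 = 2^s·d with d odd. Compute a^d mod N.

1007 − 1 = 1006 = 2^1 · 503, so d = 503.
11^1 ≡ 11 (mod 1007)
11^2 ≡ 11^2 = 121 ≡ 121 (mod 1007)
11^4 ≡ 121^2 = 14641 ≡ 543 (mod 1007)
11^8 ≡ 543^2 = 294849 ≡ 805 (mod 1007)
11^16 ≡ 805^2 = 648025 ≡ 524 (mod 1007)
11^32 ≡ 524^2 = 274576 ≡ 672 (mod 1007)
11^64 ≡ 672^2 = 451584 ≡ 448 (mod 1007)
11^128 ≡ 448^2 = 200704 ≡ 311 (mod 1007)
11^256 ≡ 311^2 = 96721 ≡ 49 (mod 1007)
503 = 256 + 128 + 64 + 32 + 16 + 4 + 2 + 1 in binary powers of 2.
So 11^503 ≡ 49 · 311 · 448 · 672 · 524 · 543 · 121 · 11 ≡ 216 (mod 1007).
Squaring chain: 216; never reaches −1, so base 11 is a Miller–Rabin witness that 1007 is composite.

216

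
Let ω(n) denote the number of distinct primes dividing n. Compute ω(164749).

4

164749 = 13 · 12673
12673 = 19 · 667
667 = 23 · 29
164749 = 13 · 19 · 23 · 29, which has 4 distinct prime factors.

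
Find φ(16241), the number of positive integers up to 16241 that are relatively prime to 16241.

Factor: 16241 = 109 · 149.
φ(16241) = (109−1) · (149−1) = 108 · 148 = 15984.

15984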